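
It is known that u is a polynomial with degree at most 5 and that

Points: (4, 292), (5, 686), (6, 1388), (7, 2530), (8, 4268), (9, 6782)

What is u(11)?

14978

Write u(n) = an^5 + bn^4 + cn³ + dn² + en + p; the 6 given values yield a linear system in the 6 coefficients.
Solving, the leading coefficient vanishes, and u(n) = n^4 + 3n² - 2n - 4.
Then u(11) = 14978.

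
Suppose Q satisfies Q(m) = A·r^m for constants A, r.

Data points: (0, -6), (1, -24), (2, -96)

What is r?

4

Consecutive ratio: -24/(-6) = 4, and -96/(-24) = 4, so r = 4.
Then A·4^0 = -6 gives A = -6, and Q(m) = -6·4^m.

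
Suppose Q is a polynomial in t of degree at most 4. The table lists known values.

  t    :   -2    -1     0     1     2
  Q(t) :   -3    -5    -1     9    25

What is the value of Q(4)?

First differences: -2, 4, 10, 16. Second differences: 6, 6, 6.
Level-2 differences are constant, so Q has degree 2.
Fitting a degree-2 polynomial gives Q(t) = 3t² + 7t - 1.
Then Q(4) = 75.

75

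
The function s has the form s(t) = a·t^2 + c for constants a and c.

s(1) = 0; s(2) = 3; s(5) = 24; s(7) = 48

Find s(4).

From s(1) = 0 and s(2) = 3: 1a + c = 0 and 4a + c = 3.
Subtracting: 3a = 3, so a = 1; then c = 0 − 1·1 = -1.
So s(t) = 1t² − 1, and s(4) = 15.

15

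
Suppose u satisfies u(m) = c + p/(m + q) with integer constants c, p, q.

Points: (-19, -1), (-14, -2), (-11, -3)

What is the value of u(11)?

8

(u(m) − c)(m + q) = p for each data point; the three points give a linear system in c and q, then p follows.
Solving: c = 2, q = -1, p = 60, so u(m) = 2 + 60/(m − 1).
Then u(11) = 2 + 60/10 = 8.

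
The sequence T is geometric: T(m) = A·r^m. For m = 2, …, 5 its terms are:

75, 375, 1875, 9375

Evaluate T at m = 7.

234375

Consecutive ratio: 375/75 = 5, and 1875/375 = 5, so r = 5.
Then A·5^2 = 75 gives A = 3, and T(m) = 3·5^m.
T(7) = 3·5^7 = 234375.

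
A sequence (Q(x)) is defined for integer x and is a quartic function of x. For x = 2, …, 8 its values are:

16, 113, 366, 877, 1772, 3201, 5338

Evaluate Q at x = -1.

First differences: 97, 253, 511, 895, 1429, 2137. Second differences: 156, 258, 384, 534, 708. Third differences: 102, 126, 150, 174. Fourth differences: 24, 24, 24.
Level-4 differences are constant, so Q has degree 4.
Fitting a degree-4 polynomial gives Q(x) = x^4 + 3x³ - 4x² - 5x + 2.
Then Q(-1) = 1.

1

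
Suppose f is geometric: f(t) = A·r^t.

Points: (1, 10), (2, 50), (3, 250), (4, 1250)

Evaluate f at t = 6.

Consecutive ratio: 50/10 = 5, and 250/50 = 5, so r = 5.
Then A·5^1 = 10 gives A = 2, and f(t) = 2·5^t.
f(6) = 2·5^6 = 31250.

31250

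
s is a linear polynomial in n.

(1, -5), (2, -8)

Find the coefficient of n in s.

Write s(n) = an + b; the 2 given values yield a linear system in the 2 coefficients.
Solving, s(n) = -3n - 2.
The coefficient of n is -3.

-3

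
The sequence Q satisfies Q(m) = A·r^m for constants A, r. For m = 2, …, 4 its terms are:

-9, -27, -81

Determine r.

Consecutive ratio: -27/(-9) = 3, and -81/(-27) = 3, so r = 3.
Then A·3^2 = -9 gives A = -1, and Q(m) = -1·3^m.

3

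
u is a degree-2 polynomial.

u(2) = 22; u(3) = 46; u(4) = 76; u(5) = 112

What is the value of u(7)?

202

First differences: 24, 30, 36. Second differences: 6, 6.
Level-2 differences are constant, so u has degree 2.
Fitting a degree-2 polynomial gives u(t) = 3t² + 9t - 8.
Then u(7) = 202.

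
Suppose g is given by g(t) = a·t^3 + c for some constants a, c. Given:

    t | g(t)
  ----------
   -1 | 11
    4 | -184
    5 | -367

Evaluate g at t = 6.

-640

From g(-1) = 11 and g(4) = -184: -1a + c = 11 and 64a + c = -184.
Subtracting: 65a = -195, so a = -3; then c = 11 − (-3)·(-1) = 8.
So g(t) = -3t³ + 8, and g(6) = -640.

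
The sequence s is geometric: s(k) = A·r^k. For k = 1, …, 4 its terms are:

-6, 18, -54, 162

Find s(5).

Consecutive ratio: 18/(-6) = -3, and -54/18 = -3, so r = -3.
Then A·(-3)^1 = -6 gives A = 2, and s(k) = 2·(-3)^k.
s(5) = 2·(-3)^5 = -486.

-486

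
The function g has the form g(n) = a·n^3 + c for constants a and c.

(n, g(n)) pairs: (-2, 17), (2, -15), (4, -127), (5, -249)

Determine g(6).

-431

From g(-2) = 17 and g(2) = -15: -8a + c = 17 and 8a + c = -15.
Subtracting: 16a = -32, so a = -2; then c = 17 − (-2)·(-8) = 1.
So g(n) = -2n³ + 1, and g(6) = -431.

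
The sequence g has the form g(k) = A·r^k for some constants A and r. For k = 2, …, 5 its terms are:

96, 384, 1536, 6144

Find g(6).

Consecutive ratio: 384/96 = 4, and 1536/384 = 4, so r = 4.
Then A·4^2 = 96 gives A = 6, and g(k) = 6·4^k.
g(6) = 6·4^6 = 24576.

24576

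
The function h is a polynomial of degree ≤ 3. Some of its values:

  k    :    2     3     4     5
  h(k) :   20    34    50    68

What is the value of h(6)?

First differences: 14, 16, 18. Second differences: 2, 2.
Level-2 differences are constant, so h has degree 2.
Fitting a degree-2 polynomial gives h(k) = k² + 9k - 2.
Then h(6) = 88.

88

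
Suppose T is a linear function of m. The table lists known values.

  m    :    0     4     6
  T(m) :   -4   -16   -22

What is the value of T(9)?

-31

Write T(m) = am + b; the 3 given values yield a linear system in the 2 coefficients.
Solving, T(m) = -3m - 4.
Then T(9) = -31.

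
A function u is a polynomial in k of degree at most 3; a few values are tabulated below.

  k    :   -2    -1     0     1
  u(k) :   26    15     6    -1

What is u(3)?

Write u(k) = ak³ + bk² + ck + d; the 4 given values yield a linear system in the 4 coefficients.
Solving, the leading coefficient vanishes, and u(k) = k² - 8k + 6.
Then u(3) = -9.

-9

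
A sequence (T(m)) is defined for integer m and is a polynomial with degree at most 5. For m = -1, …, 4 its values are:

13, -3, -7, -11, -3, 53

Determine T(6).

573

First differences: -16, -4, -4, 8, 56. Second differences: 12, 0, 12, 48. Third differences: -12, 12, 36. Fourth differences: 24, 24.
Level-4 differences are constant, so T has degree 4.
Fitting a degree-4 polynomial gives T(m) = m^4 - 4m³ + 5m² - 6m - 3.
Then T(6) = 573.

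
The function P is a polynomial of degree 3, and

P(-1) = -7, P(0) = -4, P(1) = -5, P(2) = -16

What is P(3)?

-43

Write P(x) = ax³ + bx² + cx + d; the 4 given values yield a linear system in the 4 coefficients.
Solving, P(x) = -x³ - 2x² + 2x - 4.
Then P(3) = -43.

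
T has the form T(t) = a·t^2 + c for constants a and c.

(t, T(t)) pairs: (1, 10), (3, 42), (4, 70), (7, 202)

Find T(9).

330

From T(1) = 10 and T(3) = 42: 1a + c = 10 and 9a + c = 42.
Subtracting: 8a = 32, so a = 4; then c = 10 − 4·1 = 6.
So T(t) = 4t² + 6, and T(9) = 330.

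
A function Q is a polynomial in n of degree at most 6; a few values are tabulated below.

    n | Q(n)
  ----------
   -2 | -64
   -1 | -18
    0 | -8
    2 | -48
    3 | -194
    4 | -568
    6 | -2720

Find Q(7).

-4978

Write Q(n) = an^6 + bn^5 + cn^4 + dn³ + en² + pn + q; the 7 given values yield a linear system in the 7 coefficients.
Solving, the top 2 coefficients vanish, and Q(n) = -2n^4 - 4n² + 4n - 8.
Then Q(7) = -4978.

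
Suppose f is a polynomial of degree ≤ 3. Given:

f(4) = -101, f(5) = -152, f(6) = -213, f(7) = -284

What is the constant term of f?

First differences: -51, -61, -71. Second differences: -10, -10.
Level-2 differences are constant, so f has degree 2.
Fitting a degree-2 polynomial gives f(k) = -5k² - 6k + 3.
The constant term is f(0) = 3.

3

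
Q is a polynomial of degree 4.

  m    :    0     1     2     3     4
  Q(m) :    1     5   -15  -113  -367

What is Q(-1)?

Write Q(m) = am^4 + bm³ + cm² + dm + e; the 5 given values yield a linear system in the 5 coefficients.
Solving, Q(m) = -m^4 - 3m³ + 4m² + 4m + 1.
Then Q(-1) = 3.

3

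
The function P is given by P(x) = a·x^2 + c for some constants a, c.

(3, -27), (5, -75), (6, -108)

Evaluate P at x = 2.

-12

From P(3) = -27 and P(5) = -75: 9a + c = -27 and 25a + c = -75.
Subtracting: 16a = -48, so a = -3; then c = -27 − (-3)·9 = 0.
So P(x) = -3x² + 0, and P(2) = -12.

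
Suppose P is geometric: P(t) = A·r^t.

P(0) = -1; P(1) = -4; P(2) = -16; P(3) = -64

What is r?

4

Consecutive ratio: -4/(-1) = 4, and -16/(-4) = 4, so r = 4.
Then A·4^0 = -1 gives A = -1, and P(t) = -1·4^t.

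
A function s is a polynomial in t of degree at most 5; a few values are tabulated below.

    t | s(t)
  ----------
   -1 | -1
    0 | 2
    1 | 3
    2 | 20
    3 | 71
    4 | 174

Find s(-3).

-85

First differences: 3, 1, 17, 51, 103. Second differences: -2, 16, 34, 52. Third differences: 18, 18, 18.
Level-3 differences are constant, so s has degree 3.
Fitting a degree-3 polynomial gives s(t) = 3t³ - t² - t + 2.
Then s(-3) = -85.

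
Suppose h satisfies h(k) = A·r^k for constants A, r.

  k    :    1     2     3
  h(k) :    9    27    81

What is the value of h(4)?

Consecutive ratio: 27/9 = 3, and 81/27 = 3, so r = 3.
Then A·3^1 = 9 gives A = 3, and h(k) = 3·3^k.
h(4) = 3·3^4 = 243.

243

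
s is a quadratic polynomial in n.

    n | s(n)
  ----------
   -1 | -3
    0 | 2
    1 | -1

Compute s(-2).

-16

Write s(n) = an² + bn + c; the 3 given values yield a linear system in the 3 coefficients.
Solving, s(n) = -4n² + n + 2.
Then s(-2) = -16.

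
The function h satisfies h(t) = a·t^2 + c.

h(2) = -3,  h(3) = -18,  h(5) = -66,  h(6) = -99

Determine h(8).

-183

From h(2) = -3 and h(3) = -18: 4a + c = -3 and 9a + c = -18.
Subtracting: 5a = -15, so a = -3; then c = -3 − (-3)·4 = 9.
So h(t) = -3t² + 9, and h(8) = -183.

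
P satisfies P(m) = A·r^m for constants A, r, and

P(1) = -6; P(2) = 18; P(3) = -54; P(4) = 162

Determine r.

-3

Consecutive ratio: 18/(-6) = -3, and -54/18 = -3, so r = -3.
Then A·(-3)^1 = -6 gives A = 2, and P(m) = 2·(-3)^m.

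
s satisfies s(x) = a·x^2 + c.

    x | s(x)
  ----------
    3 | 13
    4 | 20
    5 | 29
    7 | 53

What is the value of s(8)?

From s(3) = 13 and s(4) = 20: 9a + c = 13 and 16a + c = 20.
Subtracting: 7a = 7, so a = 1; then c = 13 − 1·9 = 4.
So s(x) = 1x² + 4, and s(8) = 68.

68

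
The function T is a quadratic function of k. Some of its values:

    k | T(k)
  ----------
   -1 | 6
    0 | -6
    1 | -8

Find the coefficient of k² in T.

Write T(k) = ak² + bk + c; the 3 given values yield a linear system in the 3 coefficients.
Solving, T(k) = 5k² - 7k - 6.
The coefficient of k² is 5.

5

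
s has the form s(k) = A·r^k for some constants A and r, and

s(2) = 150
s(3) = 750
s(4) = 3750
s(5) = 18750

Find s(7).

Consecutive ratio: 750/150 = 5, and 3750/750 = 5, so r = 5.
Then A·5^2 = 150 gives A = 6, and s(k) = 6·5^k.
s(7) = 6·5^7 = 468750.

468750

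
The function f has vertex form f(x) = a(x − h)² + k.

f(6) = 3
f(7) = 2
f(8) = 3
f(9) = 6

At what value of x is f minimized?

First differences -1, 1, 3; second difference 2 = 2a, so a = 1.
Expanding, the x-coefficient is −2ah = -2h; matching it to the data gives h = 7, and then k = 2.
So f(x) = 1(x − 7)² + 2.
Hence h = 7.

7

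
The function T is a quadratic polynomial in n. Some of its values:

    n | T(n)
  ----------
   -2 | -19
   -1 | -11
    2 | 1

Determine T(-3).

-29

Write T(n) = an² + bn + c; the 3 given values yield a linear system in the 3 coefficients.
Solving, T(n) = -n² + 5n - 5.
Then T(-3) = -29.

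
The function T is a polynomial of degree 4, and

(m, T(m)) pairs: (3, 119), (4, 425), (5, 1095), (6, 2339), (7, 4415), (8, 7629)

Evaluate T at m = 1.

-1

First differences: 306, 670, 1244, 2076, 3214. Second differences: 364, 574, 832, 1138. Third differences: 210, 258, 306. Fourth differences: 48, 48.
Level-4 differences are constant, so T has degree 4.
Fitting a degree-4 polynomial gives T(m) = 2m^4 - m³ - 7m + 5.
Then T(1) = -1.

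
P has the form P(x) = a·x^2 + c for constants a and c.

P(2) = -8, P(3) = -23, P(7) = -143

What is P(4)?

From P(2) = -8 and P(3) = -23: 4a + c = -8 and 9a + c = -23.
Subtracting: 5a = -15, so a = -3; then c = -8 − (-3)·4 = 4.
So P(x) = -3x² + 4, and P(4) = -44.

-44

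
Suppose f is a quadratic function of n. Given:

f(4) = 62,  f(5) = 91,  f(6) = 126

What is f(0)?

Write f(n) = an² + bn + c; the 3 given values yield a linear system in the 3 coefficients.
Solving, f(n) = 3n² + 2n + 6.
The constant term is f(0) = 6.

6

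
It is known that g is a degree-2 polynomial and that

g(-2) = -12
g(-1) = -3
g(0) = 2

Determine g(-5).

Write g(k) = ak² + bk + c; the 3 given values yield a linear system in the 3 coefficients.
Solving, g(k) = -2k² + 3k + 2.
Then g(-5) = -63.

-63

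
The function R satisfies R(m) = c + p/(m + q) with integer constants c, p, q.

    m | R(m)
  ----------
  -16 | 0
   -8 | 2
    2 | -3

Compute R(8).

-2

(R(m) − c)(m + q) = p for each data point; the three points give a linear system in c and q, then p follows.
Solving: c = -1, q = 4, p = -12, so R(m) = -1 − 12/(m + 4).
Then R(8) = -1 − 12/12 = -2.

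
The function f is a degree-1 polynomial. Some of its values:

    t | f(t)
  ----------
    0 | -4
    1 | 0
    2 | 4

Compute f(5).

16

First differences: 4, 4.
Level-1 differences are constant, so f has degree 1.
Fitting a degree-1 polynomial gives f(t) = 4t - 4.
Then f(5) = 16.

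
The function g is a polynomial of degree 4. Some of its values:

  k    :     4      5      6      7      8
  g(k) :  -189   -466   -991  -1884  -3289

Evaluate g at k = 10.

Write g(k) = ak^4 + bk³ + ck² + dk + e; the 5 given values yield a linear system in the 5 coefficients.
Solving, g(k) = -k^4 + 2k³ - 3k² - 3k - 1.
Then g(10) = -8331.

-8331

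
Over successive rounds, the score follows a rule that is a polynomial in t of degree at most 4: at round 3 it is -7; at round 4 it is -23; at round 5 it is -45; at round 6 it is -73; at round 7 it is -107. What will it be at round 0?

5

Write the value at t as P(t).
Write P(t) = at^4 + bt³ + ct² + dt + e; the 5 given values yield a linear system in the 5 coefficients.
Solving, the top 2 coefficients vanish, and P(t) = -3t² + 5t + 5.
Then P(0) = 5.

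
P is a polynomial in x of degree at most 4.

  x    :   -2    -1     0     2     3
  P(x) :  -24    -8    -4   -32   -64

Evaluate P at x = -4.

Write P(x) = ax^4 + bx³ + cx² + dx + e; the 5 given values yield a linear system in the 5 coefficients.
Solving, the top 2 coefficients vanish, and P(x) = -6x² - 2x - 4.
Then P(-4) = -92.

-92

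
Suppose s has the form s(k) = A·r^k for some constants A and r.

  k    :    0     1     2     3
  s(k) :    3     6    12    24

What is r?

2

Consecutive ratio: 6/3 = 2, and 12/6 = 2, so r = 2.
Then A·2^0 = 3 gives A = 3, and s(k) = 3·2^k.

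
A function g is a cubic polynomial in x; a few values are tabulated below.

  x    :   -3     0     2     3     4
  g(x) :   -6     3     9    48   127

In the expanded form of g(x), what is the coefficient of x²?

Write g(x) = ax³ + bx² + cx + d; the 5 given values yield a linear system in the 4 coefficients.
Solving, g(x) = 2x³ + 2x² - 9x + 3.
The coefficient of x² is 2.

2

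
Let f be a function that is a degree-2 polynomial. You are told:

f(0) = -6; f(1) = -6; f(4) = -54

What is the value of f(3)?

Write f(m) = am² + bm + c; the 3 given values yield a linear system in the 3 coefficients.
Solving, f(m) = -4m² + 4m - 6.
Then f(3) = -30.

-30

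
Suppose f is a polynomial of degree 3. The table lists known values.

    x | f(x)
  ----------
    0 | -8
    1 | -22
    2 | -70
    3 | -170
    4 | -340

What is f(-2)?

-10

First differences: -14, -48, -100, -170. Second differences: -34, -52, -70. Third differences: -18, -18.
Level-3 differences are constant, so f has degree 3.
Fitting a degree-3 polynomial gives f(x) = -3x³ - 8x² - 3x - 8.
Then f(-2) = -10.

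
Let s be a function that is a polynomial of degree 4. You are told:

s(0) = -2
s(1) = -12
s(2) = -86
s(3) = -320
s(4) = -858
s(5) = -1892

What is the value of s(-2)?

Write s(m) = am^4 + bm³ + cm² + dm + e; the 6 given values yield a linear system in the 5 coefficients.
Solving, s(m) = -2m^4 - 4m³ - 6m² + 2m - 2.
Then s(-2) = -30.

-30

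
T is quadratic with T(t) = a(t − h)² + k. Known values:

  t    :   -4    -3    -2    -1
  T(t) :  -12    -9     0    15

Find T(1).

63

First differences 3, 9, 15; second difference 6 = 2a, so a = 3.
Expanding, the t-coefficient is −2ah = -6h; matching it to the data gives h = -4, and then k = -12.
So T(t) = 3(t + 4)² − 12.
T(1) = 3·5² − 12 = 63.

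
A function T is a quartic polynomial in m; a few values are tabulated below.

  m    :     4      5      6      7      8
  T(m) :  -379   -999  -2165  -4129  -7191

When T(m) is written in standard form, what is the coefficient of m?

5

Write T(m) = am^4 + bm³ + cm² + dm + e; the 5 given values yield a linear system in the 5 coefficients.
Solving, T(m) = -2m^4 + 2m³ - m² + 5m + 1.
The coefficient of m is 5.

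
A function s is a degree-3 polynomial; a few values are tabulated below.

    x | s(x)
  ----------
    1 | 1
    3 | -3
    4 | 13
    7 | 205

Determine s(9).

513

Write s(x) = ax³ + bx² + cx + d; the 4 given values yield a linear system in the 4 coefficients.
Solving, s(x) = x³ - 2x² - 7x + 9.
Then s(9) = 513.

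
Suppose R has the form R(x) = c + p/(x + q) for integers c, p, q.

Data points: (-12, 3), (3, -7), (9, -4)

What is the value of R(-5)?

(R(x) − c)(x + q) = p for each data point; the three points give a linear system in c and q, then p follows.
Solving: c = -1, q = 3, p = -36, so R(x) = -1 − 36/(x + 3).
Then R(-5) = -1 − 36/(-2) = 17.

17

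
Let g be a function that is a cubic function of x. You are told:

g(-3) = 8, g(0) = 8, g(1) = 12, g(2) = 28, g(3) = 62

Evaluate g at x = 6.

Write g(x) = ax³ + bx² + cx + d; the 5 given values yield a linear system in the 4 coefficients.
Solving, g(x) = x³ + 3x² + 8.
Then g(6) = 332.

332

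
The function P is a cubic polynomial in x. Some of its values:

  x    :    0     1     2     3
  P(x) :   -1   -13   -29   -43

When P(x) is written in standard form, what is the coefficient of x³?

1

Write P(x) = ax³ + bx² + cx + d; the 4 given values yield a linear system in the 4 coefficients.
Solving, P(x) = x³ - 5x² - 8x - 1.
The coefficient of x³ is 1.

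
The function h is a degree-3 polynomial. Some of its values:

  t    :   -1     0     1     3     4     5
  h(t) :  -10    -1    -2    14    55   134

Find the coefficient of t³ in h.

Write h(t) = at³ + bt² + ct + d; the 6 given values yield a linear system in the 4 coefficients.
Solving, h(t) = 2t³ - 5t² + 2t - 1.
The coefficient of t³ is 2.

2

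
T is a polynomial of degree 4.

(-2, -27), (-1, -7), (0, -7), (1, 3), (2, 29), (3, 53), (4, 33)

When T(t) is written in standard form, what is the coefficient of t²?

6

First differences: 20, 0, 10, 26, 24, -20. Second differences: -20, 10, 16, -2, -44. Third differences: 30, 6, -18, -42. Fourth differences: -24, -24, -24.
Level-4 differences are constant, so T has degree 4.
Fitting a degree-4 polynomial gives T(t) = -t^4 + 3t³ + 6t² + 2t - 7.
The coefficient of t² is 6.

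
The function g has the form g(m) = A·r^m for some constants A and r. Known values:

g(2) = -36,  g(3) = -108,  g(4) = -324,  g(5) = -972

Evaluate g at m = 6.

Consecutive ratio: -108/(-36) = 3, and -324/(-108) = 3, so r = 3.
Then A·3^2 = -36 gives A = -4, and g(m) = -4·3^m.
g(6) = -4·3^6 = -2916.

-2916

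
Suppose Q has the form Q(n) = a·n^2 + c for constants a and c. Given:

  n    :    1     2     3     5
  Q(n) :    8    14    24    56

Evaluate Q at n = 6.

From Q(1) = 8 and Q(2) = 14: 1a + c = 8 and 4a + c = 14.
Subtracting: 3a = 6, so a = 2; then c = 8 − 2·1 = 6.
So Q(n) = 2n² + 6, and Q(6) = 78.

78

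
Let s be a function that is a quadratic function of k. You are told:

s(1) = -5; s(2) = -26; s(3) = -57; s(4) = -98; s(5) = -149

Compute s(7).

-281

First differences: -21, -31, -41, -51. Second differences: -10, -10, -10.
Level-2 differences are constant, so s has degree 2.
Fitting a degree-2 polynomial gives s(k) = -5k² - 6k + 6.
Then s(7) = -281.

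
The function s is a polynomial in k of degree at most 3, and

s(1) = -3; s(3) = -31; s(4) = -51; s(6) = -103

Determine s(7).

Write s(k) = ak³ + bk² + ck + d; the 4 given values yield a linear system in the 4 coefficients.
Solving, the leading coefficient vanishes, and s(k) = -2k² - 6k + 5.
Then s(7) = -135.

-135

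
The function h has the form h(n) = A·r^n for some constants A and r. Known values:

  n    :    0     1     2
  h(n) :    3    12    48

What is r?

4

Consecutive ratio: 12/3 = 4, and 48/12 = 4, so r = 4.
Then A·4^0 = 3 gives A = 3, and h(n) = 3·4^n.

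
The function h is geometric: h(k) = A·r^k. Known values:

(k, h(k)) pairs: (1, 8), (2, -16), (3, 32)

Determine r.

-2

Consecutive ratio: -16/8 = -2, and 32/(-16) = -2, so r = -2.
Then A·(-2)^1 = 8 gives A = -4, and h(k) = -4·(-2)^k.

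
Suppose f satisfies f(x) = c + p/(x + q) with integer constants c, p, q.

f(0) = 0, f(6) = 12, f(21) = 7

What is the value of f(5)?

(f(x) − c)(x + q) = p for each data point; the three points give a linear system in c and q, then p follows.
Solving: c = 6, q = -3, p = 18, so f(x) = 6 + 18/(x − 3).
Then f(5) = 6 + 18/2 = 15.

15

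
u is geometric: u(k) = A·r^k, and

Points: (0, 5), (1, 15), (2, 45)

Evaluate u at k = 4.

Consecutive ratio: 15/5 = 3, and 45/15 = 3, so r = 3.
Then A·3^0 = 5 gives A = 5, and u(k) = 5·3^k.
u(4) = 5·3^4 = 405.

405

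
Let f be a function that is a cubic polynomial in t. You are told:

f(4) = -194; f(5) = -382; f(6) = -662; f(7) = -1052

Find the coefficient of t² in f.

Write f(t) = at³ + bt² + ct + d; the 4 given values yield a linear system in the 4 coefficients.
Solving, f(t) = -3t³ - t² + 4t - 2.
The coefficient of t² is -1.

-1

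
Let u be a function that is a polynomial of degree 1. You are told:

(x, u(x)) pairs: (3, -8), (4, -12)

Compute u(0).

4

Write u(x) = ax + b; the 2 given values yield a linear system in the 2 coefficients.
Solving, u(x) = -4x + 4.
Then u(0) = 4.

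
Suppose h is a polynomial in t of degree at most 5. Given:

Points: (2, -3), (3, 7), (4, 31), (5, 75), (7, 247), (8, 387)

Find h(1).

-5

Write h(t) = at^5 + bt^4 + ct³ + dt² + et + p; the 6 given values yield a linear system in the 6 coefficients.
Solving, the top 2 coefficients vanish, and h(t) = t³ - 2t² + t - 5.
Then h(1) = -5.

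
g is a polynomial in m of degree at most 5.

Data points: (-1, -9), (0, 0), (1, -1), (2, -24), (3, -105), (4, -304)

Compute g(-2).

First differences: 9, -1, -23, -81, -199. Second differences: -10, -22, -58, -118. Third differences: -12, -36, -60. Fourth differences: -24, -24.
Level-4 differences are constant, so g has degree 4.
Fitting a degree-4 polynomial gives g(m) = -m^4 - 4m² + 4m.
Then g(-2) = -40.

-40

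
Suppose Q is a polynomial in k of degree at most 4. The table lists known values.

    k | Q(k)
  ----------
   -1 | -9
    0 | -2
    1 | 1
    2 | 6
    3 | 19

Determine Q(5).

Write Q(k) = ak^4 + bk³ + ck² + dk + e; the 5 given values yield a linear system in the 5 coefficients.
Solving, the leading coefficient vanishes, and Q(k) = k³ - 2k² + 4k - 2.
Then Q(5) = 93.

93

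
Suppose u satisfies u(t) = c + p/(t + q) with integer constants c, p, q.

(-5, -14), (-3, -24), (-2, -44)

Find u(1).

(u(t) − c)(t + q) = p for each data point; the three points give a linear system in c and q, then p follows.
Solving: c = -4, q = 1, p = 40, so u(t) = -4 + 40/(t + 1).
Then u(1) = -4 + 40/2 = 16.

16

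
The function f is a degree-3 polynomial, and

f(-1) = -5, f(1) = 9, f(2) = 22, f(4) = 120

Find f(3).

Write f(m) = am³ + bm² + cm + d; the 4 given values yield a linear system in the 4 coefficients.
Solving, f(m) = 2m³ - 2m² + 5m + 4.
Then f(3) = 55.

55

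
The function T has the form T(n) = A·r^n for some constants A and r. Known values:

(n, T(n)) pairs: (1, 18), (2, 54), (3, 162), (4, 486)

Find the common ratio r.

Consecutive ratio: 54/18 = 3, and 162/54 = 3, so r = 3.
Then A·3^1 = 18 gives A = 6, and T(n) = 6·3^n.

3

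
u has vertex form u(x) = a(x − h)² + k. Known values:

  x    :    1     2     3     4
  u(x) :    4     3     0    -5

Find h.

1

First differences -1, -3, -5; second difference -2 = 2a, so a = -1.
Expanding, the x-coefficient is −2ah = 2h; matching it to the data gives h = 1, and then k = 4.
So u(x) = -1(x − 1)² + 4.
Hence h = 1.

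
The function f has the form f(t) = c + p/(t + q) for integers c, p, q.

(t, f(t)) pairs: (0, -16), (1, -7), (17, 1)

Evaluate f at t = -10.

4

(f(t) − c)(t + q) = p for each data point; the three points give a linear system in c and q, then p follows.
Solving: c = 2, q = 1, p = -18, so f(t) = 2 − 18/(t + 1).
Then f(-10) = 2 − 18/(-9) = 4.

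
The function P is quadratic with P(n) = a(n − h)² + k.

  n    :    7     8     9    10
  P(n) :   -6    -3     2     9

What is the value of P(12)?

First differences 3, 5, 7; second difference 2 = 2a, so a = 1.
Expanding, the n-coefficient is −2ah = -2h; matching it to the data gives h = 6, and then k = -7.
So P(n) = 1(n − 6)² − 7.
P(12) = 1·6² − 7 = 29.

29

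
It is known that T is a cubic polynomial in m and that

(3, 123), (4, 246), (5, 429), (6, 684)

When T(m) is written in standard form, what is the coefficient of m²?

Write T(m) = am³ + bm² + cm + d; the 4 given values yield a linear system in the 4 coefficients.
Solving, T(m) = 2m³ + 6m² + 7m - 6.
The coefficient of m² is 6.

6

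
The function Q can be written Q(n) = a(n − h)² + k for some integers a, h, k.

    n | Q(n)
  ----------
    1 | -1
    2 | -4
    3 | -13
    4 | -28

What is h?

1

First differences -3, -9, -15; second difference -6 = 2a, so a = -3.
Expanding, the n-coefficient is −2ah = 6h; matching it to the data gives h = 1, and then k = -1.
So Q(n) = -3(n − 1)² − 1.
Hence h = 1.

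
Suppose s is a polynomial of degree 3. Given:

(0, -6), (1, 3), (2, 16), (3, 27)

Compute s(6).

Write s(m) = am³ + bm² + cm + d; the 4 given values yield a linear system in the 4 coefficients.
Solving, s(m) = -m³ + 5m² + 5m - 6.
Then s(6) = -12.

-12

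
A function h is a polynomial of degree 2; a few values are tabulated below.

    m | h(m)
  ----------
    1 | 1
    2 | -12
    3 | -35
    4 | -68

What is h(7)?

-227

First differences: -13, -23, -33. Second differences: -10, -10.
Level-2 differences are constant, so h has degree 2.
Fitting a degree-2 polynomial gives h(m) = -5m² + 2m + 4.
Then h(7) = -227.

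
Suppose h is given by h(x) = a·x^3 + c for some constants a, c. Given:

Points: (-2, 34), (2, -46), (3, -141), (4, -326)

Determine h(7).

From h(-2) = 34 and h(2) = -46: -8a + c = 34 and 8a + c = -46.
Subtracting: 16a = -80, so a = -5; then c = 34 − (-5)·(-8) = -6.
So h(x) = -5x³ − 6, and h(7) = -1721.

-1721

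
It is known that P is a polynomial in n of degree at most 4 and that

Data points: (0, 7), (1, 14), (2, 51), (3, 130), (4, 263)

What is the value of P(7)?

1106

Write P(n) = an^4 + bn³ + cn² + dn + e; the 5 given values yield a linear system in the 5 coefficients.
Solving, the leading coefficient vanishes, and P(n) = 2n³ + 9n² - 4n + 7.
Then P(7) = 1106.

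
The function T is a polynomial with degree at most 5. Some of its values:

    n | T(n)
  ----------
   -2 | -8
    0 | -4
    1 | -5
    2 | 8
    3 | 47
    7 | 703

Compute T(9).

Write T(n) = an^5 + bn^4 + cn³ + dn² + en + p; the 6 given values yield a linear system in the 6 coefficients.
Solving, the top 2 coefficients vanish, and T(n) = 2n³ + n² - 4n - 4.
Then T(9) = 1499.

1499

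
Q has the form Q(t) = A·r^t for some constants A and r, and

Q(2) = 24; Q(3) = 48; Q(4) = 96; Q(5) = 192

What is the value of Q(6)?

Consecutive ratio: 48/24 = 2, and 96/48 = 2, so r = 2.
Then A·2^2 = 24 gives A = 6, and Q(t) = 6·2^t.
Q(6) = 6·2^6 = 384.

384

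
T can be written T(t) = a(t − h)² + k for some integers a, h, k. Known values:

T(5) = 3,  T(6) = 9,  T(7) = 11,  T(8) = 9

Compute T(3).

-21

First differences 6, 2, -2; second difference -4 = 2a, so a = -2.
Expanding, the t-coefficient is −2ah = 4h; matching it to the data gives h = 7, and then k = 11.
So T(t) = -2(t − 7)² + 11.
T(3) = -2·(-4)² + 11 = -21.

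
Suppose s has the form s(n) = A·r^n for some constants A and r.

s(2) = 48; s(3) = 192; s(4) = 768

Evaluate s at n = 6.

Consecutive ratio: 192/48 = 4, and 768/192 = 4, so r = 4.
Then A·4^2 = 48 gives A = 3, and s(n) = 3·4^n.
s(6) = 3·4^6 = 12288.

12288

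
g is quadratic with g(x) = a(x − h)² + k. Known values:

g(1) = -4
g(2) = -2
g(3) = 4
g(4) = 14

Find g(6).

46

First differences 2, 6, 10; second difference 4 = 2a, so a = 2.
Expanding, the x-coefficient is −2ah = -4h; matching it to the data gives h = 1, and then k = -4.
So g(x) = 2(x − 1)² − 4.
g(6) = 2·5² − 4 = 46.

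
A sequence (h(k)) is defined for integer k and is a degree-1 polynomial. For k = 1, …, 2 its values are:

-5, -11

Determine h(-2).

13

Write h(k) = ak + b; the 2 given values yield a linear system in the 2 coefficients.
Solving, h(k) = -6k + 1.
Then h(-2) = 13.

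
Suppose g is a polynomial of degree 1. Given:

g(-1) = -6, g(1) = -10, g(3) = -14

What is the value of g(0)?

Write g(n) = an + b; the 3 given values yield a linear system in the 2 coefficients.
Solving, g(n) = -2n - 8.
Then g(0) = -8.

-8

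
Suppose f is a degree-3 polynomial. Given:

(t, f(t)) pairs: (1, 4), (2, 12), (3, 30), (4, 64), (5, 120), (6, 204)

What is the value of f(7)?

322

First differences: 8, 18, 34, 56, 84. Second differences: 10, 16, 22, 28. Third differences: 6, 6, 6.
Level-3 differences are constant, so f has degree 3.
Fitting a degree-3 polynomial gives f(t) = t³ - t² + 4t.
Then f(7) = 322.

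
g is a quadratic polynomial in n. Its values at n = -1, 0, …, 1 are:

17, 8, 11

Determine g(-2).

38

Write g(n) = an² + bn + c; the 3 given values yield a linear system in the 3 coefficients.
Solving, g(n) = 6n² - 3n + 8.
Then g(-2) = 38.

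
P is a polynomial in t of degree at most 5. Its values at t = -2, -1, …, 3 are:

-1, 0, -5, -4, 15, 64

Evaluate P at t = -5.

First differences: 1, -5, 1, 19, 49. Second differences: -6, 6, 18, 30. Third differences: 12, 12, 12.
Level-3 differences are constant, so P has degree 3.
Fitting a degree-3 polynomial gives P(t) = 2t³ + 3t² - 4t - 5.
Then P(-5) = -160.

-160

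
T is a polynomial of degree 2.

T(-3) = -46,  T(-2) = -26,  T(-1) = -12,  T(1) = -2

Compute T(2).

-6

Write T(n) = an² + bn + c; the 4 given values yield a linear system in the 3 coefficients.
Solving, T(n) = -3n² + 5n - 4.
Then T(2) = -6.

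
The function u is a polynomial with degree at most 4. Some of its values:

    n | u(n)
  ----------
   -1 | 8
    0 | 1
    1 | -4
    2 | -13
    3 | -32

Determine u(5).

First differences: -7, -5, -9, -19. Second differences: 2, -4, -10. Third differences: -6, -6.
Level-3 differences are constant, so u has degree 3.
Fitting a degree-3 polynomial gives u(n) = -n³ + n² - 5n + 1.
Then u(5) = -124.

-124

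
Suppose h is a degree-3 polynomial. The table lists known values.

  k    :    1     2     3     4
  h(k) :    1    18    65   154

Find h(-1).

Write h(k) = ak³ + bk² + ck + d; the 4 given values yield a linear system in the 4 coefficients.
Solving, h(k) = 2k³ + 3k² - 6k + 2.
Then h(-1) = 9.

9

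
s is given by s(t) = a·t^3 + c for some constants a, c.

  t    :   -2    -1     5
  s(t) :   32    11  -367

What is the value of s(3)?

-73

From s(-2) = 32 and s(-1) = 11: -8a + c = 32 and -1a + c = 11.
Subtracting: 7a = -21, so a = -3; then c = 32 − (-3)·(-8) = 8.
So s(t) = -3t³ + 8, and s(3) = -73.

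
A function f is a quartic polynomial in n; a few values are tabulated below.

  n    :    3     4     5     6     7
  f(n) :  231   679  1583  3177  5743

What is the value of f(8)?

9611

Write f(n) = an^4 + bn³ + cn² + dn + e; the 5 given values yield a linear system in the 5 coefficients.
Solving, f(n) = 2n^4 + 3n³ - 2n² + n + 3.
Then f(8) = 9611.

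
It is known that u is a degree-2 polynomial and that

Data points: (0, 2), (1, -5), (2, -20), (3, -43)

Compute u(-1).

1

First differences: -7, -15, -23. Second differences: -8, -8.
Level-2 differences are constant, so u has degree 2.
Fitting a degree-2 polynomial gives u(k) = -4k² - 3k + 2.
Then u(-1) = 1.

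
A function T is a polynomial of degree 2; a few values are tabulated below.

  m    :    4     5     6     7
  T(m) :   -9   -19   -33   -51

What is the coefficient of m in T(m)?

8

First differences: -10, -14, -18. Second differences: -4, -4.
Level-2 differences are constant, so T has degree 2.
Fitting a degree-2 polynomial gives T(m) = -2m² + 8m - 9.
The coefficient of m is 8.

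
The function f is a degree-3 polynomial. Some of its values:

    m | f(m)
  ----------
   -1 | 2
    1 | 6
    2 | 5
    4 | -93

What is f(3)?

Write f(m) = am³ + bm² + cm + d; the 4 given values yield a linear system in the 4 coefficients.
Solving, f(m) = -3m³ + 5m² + 5m - 1.
Then f(3) = -22.

-22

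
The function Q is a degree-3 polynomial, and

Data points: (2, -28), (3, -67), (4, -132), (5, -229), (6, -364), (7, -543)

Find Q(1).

-9

Write Q(x) = ax³ + bx² + cx + d; the 6 given values yield a linear system in the 4 coefficients.
Solving, Q(x) = -x³ - 4x² - 4.
Then Q(1) = -9.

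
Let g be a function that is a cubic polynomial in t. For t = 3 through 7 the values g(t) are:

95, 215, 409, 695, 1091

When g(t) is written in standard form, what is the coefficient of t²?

First differences: 120, 194, 286, 396. Second differences: 74, 92, 110. Third differences: 18, 18.
Level-3 differences are constant, so g has degree 3.
Fitting a degree-3 polynomial gives g(t) = 3t³ + t² + 2t - 1.
The coefficient of t² is 1.

1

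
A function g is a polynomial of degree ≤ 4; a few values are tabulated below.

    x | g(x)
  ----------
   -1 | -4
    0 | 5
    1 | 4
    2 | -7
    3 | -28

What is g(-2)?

First differences: 9, -1, -11, -21. Second differences: -10, -10, -10.
Level-2 differences are constant, so g has degree 2.
Fitting a degree-2 polynomial gives g(x) = -5x² + 4x + 5.
Then g(-2) = -23.

-23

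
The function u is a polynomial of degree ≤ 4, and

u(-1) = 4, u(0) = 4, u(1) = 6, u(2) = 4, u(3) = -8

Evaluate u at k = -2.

12

Write u(k) = ak^4 + bk³ + ck² + dk + e; the 5 given values yield a linear system in the 5 coefficients.
Solving, the leading coefficient vanishes, and u(k) = -k³ + k² + 2k + 4.
Then u(-2) = 12.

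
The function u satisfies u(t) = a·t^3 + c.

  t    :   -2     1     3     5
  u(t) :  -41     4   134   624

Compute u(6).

From u(-2) = -41 and u(1) = 4: -8a + c = -41 and 1a + c = 4.
Subtracting: 9a = 45, so a = 5; then c = -41 − 5·(-8) = -1.
So u(t) = 5t³ − 1, and u(6) = 1079.

1079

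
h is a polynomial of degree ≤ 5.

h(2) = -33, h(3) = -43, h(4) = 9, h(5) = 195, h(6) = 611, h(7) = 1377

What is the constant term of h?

Write h(k) = ak^5 + bk^4 + ck³ + dk² + ek + p; the 6 given values yield a linear system in the 6 coefficients.
Solving, the leading coefficient vanishes, and h(k) = k^4 - 2k³ - 6k² - 7k + 5.
The constant term is h(0) = 5.

5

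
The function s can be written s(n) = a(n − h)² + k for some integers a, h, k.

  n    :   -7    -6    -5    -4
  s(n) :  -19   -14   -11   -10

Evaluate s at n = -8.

First differences 5, 3, 1; second difference -2 = 2a, so a = -1.
Expanding, the n-coefficient is −2ah = 2h; matching it to the data gives h = -4, and then k = -10.
So s(n) = -1(n + 4)² − 10.
s(-8) = -1·(-4)² − 10 = -26.

-26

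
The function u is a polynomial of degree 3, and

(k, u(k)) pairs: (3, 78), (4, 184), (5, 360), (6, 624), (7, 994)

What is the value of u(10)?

2920

First differences: 106, 176, 264, 370. Second differences: 70, 88, 106. Third differences: 18, 18.
Level-3 differences are constant, so u has degree 3.
Fitting a degree-3 polynomial gives u(k) = 3k³ - k² + 2k.
Then u(10) = 2920.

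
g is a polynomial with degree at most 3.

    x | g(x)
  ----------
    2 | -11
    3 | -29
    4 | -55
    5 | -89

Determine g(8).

-239

Write g(x) = ax³ + bx² + cx + d; the 4 given values yield a linear system in the 4 coefficients.
Solving, the leading coefficient vanishes, and g(x) = -4x² + 2x + 1.
Then g(8) = -239.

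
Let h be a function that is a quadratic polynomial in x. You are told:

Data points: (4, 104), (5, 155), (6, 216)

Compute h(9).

Write h(x) = ax² + bx + c; the 3 given values yield a linear system in the 3 coefficients.
Solving, h(x) = 5x² + 6x.
Then h(9) = 459.

459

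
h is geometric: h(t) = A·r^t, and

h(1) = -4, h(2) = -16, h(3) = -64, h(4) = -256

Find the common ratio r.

Consecutive ratio: -16/(-4) = 4, and -64/(-16) = 4, so r = 4.
Then A·4^1 = -4 gives A = -1, and h(t) = -1·4^t.

4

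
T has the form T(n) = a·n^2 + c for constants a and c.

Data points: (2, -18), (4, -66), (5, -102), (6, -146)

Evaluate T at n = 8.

From T(2) = -18 and T(4) = -66: 4a + c = -18 and 16a + c = -66.
Subtracting: 12a = -48, so a = -4; then c = -18 − (-4)·4 = -2.
So T(n) = -4n² − 2, and T(8) = -258.

-258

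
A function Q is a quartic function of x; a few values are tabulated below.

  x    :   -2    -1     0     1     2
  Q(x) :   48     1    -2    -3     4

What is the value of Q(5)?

853

Write Q(x) = ax^4 + bx³ + cx² + dx + e; the 5 given values yield a linear system in the 5 coefficients.
Solving, Q(x) = 2x^4 - 3x³ - x² + x - 2.
Then Q(5) = 853.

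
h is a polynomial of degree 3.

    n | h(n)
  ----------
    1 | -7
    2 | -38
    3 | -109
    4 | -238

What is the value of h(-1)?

7

Write h(n) = an³ + bn² + cn + d; the 4 given values yield a linear system in the 4 coefficients.
Solving, h(n) = -3n³ - 2n² - 4n + 2.
Then h(-1) = 7.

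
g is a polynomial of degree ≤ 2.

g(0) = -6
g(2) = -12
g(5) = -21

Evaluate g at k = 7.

-27

Write g(k) = ak² + bk + c; the 3 given values yield a linear system in the 3 coefficients.
Solving, the leading coefficient vanishes, and g(k) = -3k - 6.
Then g(7) = -27.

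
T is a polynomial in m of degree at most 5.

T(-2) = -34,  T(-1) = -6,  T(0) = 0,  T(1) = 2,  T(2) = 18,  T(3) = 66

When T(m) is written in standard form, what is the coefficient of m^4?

0

First differences: 28, 6, 2, 16, 48. Second differences: -22, -4, 14, 32. Third differences: 18, 18, 18.
Level-3 differences are constant, so T has degree 3.
Fitting a degree-3 polynomial gives T(m) = 3m³ - 2m² + m.
The coefficient of m^4 is 0.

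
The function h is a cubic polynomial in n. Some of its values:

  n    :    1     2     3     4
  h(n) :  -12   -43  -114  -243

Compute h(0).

Write h(n) = an³ + bn² + cn + d; the 4 given values yield a linear system in the 4 coefficients.
Solving, h(n) = -3n³ - 2n² - 4n - 3.
Then h(0) = -3.

-3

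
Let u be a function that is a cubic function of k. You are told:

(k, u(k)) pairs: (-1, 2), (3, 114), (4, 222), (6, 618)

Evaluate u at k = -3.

-30

Write u(k) = ak³ + bk² + ck + d; the 4 given values yield a linear system in the 4 coefficients.
Solving, u(k) = 2k³ + 4k² + 6k + 6.
Then u(-3) = -30.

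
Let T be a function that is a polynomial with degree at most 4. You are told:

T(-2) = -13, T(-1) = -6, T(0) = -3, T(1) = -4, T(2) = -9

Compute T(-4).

Write T(n) = an^4 + bn³ + cn² + dn + e; the 5 given values yield a linear system in the 5 coefficients.
Solving, the top 2 coefficients vanish, and T(n) = -2n² + n - 3.
Then T(-4) = -39.

-39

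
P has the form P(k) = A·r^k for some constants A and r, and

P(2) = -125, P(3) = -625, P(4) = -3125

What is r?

Consecutive ratio: -625/(-125) = 5, and -3125/(-625) = 5, so r = 5.
Then A·5^2 = -125 gives A = -5, and P(k) = -5·5^k.

5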